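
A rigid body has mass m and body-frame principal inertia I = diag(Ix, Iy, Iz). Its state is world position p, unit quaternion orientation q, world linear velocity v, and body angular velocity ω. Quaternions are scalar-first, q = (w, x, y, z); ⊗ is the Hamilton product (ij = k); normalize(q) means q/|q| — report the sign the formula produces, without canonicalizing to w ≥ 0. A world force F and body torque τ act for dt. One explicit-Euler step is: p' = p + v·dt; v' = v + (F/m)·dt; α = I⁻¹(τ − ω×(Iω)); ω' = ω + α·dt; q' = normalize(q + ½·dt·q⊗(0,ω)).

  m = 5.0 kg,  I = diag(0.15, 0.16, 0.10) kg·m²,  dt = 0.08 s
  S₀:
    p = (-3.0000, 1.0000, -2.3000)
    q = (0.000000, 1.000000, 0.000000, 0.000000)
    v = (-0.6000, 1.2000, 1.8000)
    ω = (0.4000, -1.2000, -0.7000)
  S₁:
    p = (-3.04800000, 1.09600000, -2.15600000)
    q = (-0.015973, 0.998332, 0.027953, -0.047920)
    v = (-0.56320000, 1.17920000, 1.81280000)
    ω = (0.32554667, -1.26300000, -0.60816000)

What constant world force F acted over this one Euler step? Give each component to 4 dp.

F = (2.3000, -1.3000, 0.8000)

v₁ − v₀ = (0.03680000, -0.02080000, 0.01280000)
applied force F = (2.3000, -1.3000, 0.8000)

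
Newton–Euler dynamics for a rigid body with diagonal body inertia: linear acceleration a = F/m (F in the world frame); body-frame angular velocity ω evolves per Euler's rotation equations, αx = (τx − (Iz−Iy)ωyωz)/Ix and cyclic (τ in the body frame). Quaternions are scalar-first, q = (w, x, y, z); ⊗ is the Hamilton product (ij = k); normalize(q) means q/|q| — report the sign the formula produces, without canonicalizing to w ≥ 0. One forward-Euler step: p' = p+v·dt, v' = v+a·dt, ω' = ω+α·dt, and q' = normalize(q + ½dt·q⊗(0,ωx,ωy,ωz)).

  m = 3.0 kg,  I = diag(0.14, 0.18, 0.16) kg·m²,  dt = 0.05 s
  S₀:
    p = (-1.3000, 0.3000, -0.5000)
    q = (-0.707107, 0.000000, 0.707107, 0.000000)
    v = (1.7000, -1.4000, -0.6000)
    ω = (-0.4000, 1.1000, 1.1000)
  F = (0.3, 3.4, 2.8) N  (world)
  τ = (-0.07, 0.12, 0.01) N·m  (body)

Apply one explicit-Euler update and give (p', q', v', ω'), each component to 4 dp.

angular accel α = (-0.3271, 0.6178, 0.1725)
ω' = ω + α·dt = (-0.4164, 1.1309, 1.1086)
Hamilton product q⊗(0,ω) = (-0.7778177, 1.0606605, -0.7778177, -0.4949749)
q + ½dt·q⊗(0,ω), renormalized = (-0.7260, 0.0265, 0.6871, -0.0124)
linear accel F/m = (0.1000, 1.1333, 0.9333)
new position p' = (-1.2150, 0.2300, -0.5300)
v + (F/m)dt = (1.7050, -1.3433, -0.5533)

p' = (-1.2150, 0.2300, -0.5300)
q' = (-0.7260, 0.0265, 0.6871, -0.0124)
v' = (1.7050, -1.3433, -0.5533)
ω' = (-0.4164, 1.1309, 1.1086)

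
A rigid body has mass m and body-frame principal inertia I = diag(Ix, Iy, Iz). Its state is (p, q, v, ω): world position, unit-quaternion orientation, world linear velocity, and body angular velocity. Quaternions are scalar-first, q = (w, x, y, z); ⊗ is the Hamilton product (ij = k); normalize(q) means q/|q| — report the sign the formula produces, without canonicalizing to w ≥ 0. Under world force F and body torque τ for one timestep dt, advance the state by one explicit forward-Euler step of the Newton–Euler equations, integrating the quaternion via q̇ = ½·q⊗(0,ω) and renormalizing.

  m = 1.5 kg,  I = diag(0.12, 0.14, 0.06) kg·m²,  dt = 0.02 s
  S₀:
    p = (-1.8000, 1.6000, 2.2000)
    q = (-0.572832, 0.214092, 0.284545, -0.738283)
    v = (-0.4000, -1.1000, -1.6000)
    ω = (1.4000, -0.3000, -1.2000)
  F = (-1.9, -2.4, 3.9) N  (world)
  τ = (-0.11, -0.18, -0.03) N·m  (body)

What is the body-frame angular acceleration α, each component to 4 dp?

α = (-0.6767, -0.5657, -0.3600)

precession coupling ω×(Iω) = (-0.0288, -0.1008, -0.0084)
angular accel α = (-0.6767, -0.5657, -0.3600)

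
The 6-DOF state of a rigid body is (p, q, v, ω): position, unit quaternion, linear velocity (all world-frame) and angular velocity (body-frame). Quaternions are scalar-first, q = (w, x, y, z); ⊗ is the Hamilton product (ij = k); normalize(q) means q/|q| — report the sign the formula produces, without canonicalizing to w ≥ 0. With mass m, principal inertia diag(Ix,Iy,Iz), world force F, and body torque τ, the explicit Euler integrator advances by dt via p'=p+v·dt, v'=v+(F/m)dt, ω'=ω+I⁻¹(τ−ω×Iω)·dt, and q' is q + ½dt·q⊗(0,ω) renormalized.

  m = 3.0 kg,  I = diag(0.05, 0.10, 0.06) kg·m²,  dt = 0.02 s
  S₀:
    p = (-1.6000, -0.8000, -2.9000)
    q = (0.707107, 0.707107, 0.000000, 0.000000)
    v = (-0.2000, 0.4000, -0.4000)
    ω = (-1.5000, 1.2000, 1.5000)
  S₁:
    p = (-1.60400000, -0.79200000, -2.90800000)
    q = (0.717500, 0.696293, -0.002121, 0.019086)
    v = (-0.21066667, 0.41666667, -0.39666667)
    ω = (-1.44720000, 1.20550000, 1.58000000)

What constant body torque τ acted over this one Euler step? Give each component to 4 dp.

Δω = ω₁−ω₀ = (0.05280000, 0.00550000, 0.08000000)
applied torque τ = (0.0600, 0.0500, 0.1500)

τ = (0.0600, 0.0500, 0.1500)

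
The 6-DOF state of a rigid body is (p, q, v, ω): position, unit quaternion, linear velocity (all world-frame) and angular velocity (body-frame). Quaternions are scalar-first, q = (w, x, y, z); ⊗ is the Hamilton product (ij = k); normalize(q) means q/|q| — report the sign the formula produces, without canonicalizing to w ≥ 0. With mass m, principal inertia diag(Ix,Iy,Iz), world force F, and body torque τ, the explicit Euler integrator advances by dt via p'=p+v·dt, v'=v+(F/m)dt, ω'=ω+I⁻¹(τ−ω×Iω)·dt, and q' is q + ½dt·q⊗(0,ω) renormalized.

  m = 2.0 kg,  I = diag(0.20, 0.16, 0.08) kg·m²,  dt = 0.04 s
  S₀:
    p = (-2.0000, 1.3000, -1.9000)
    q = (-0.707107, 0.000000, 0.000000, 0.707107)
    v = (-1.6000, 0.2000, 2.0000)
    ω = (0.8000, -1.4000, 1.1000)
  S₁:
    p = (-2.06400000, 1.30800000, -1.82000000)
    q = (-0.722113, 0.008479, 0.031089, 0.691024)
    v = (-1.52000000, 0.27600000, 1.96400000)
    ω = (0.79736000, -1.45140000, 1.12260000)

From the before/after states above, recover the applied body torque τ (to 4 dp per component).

ω₁ − ω₀ = (-0.00264000, -0.05140000, 0.02260000)
precession coupling = (0.1232, 0.1056, 0.0448)
applied torque τ = (0.1100, -0.1000, 0.0900)

τ = (0.1100, -0.1000, 0.0900)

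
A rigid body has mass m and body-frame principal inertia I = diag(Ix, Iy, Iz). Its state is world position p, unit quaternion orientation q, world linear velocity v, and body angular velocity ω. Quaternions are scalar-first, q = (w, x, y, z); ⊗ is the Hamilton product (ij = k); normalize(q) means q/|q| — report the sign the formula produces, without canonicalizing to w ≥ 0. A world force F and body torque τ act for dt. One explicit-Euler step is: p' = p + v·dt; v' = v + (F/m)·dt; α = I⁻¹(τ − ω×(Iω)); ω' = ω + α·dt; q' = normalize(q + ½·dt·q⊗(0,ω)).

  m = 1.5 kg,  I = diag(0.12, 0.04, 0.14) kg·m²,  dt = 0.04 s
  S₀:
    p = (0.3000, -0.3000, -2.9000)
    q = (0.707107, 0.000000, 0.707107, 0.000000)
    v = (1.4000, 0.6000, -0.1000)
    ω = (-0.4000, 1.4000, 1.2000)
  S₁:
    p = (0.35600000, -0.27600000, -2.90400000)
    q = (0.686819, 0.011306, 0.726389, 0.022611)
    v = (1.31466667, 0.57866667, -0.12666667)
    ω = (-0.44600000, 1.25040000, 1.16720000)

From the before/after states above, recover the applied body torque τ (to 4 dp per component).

τ = (0.0300, -0.1400, -0.0700)

rate change Δω = (-0.04600000, -0.14960000, -0.03280000)
applied torque τ = (0.0300, -0.1400, -0.0700)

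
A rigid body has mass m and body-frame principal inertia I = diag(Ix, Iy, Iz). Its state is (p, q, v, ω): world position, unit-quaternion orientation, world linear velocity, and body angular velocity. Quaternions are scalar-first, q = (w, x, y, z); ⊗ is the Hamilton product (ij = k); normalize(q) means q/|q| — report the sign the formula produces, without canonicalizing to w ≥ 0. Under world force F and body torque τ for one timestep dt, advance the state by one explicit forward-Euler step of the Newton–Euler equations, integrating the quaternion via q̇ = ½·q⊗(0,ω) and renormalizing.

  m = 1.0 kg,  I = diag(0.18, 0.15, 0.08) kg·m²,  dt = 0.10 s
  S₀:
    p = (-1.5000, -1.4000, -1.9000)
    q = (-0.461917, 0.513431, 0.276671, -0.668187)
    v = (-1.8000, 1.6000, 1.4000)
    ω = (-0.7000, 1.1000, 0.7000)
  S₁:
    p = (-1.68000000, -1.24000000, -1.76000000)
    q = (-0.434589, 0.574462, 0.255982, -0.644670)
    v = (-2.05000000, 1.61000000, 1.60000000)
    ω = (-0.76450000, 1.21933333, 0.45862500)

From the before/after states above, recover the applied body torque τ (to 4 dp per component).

τ = (-0.1700, 0.1300, -0.1700)

rate change Δω = (-0.06450000, 0.11933333, -0.24137500)
ω₀×(Iω₀) = (-0.0539, -0.0490, 0.0231)
I·α + gyro = (-0.1700, 0.1300, -0.1700)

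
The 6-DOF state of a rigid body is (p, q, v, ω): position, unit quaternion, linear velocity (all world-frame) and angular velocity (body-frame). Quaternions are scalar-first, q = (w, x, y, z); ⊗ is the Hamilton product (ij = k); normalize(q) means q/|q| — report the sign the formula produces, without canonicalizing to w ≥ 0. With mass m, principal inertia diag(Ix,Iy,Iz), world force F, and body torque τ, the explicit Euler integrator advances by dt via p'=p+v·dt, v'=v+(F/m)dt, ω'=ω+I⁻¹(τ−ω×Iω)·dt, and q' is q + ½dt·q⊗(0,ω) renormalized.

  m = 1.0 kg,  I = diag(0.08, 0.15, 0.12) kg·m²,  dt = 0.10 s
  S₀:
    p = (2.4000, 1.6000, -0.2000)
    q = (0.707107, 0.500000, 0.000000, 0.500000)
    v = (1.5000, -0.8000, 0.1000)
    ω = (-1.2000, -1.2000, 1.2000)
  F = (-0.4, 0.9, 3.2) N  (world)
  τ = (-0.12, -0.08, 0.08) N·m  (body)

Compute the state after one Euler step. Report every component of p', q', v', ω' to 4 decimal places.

p' = (2.5500, 1.5200, -0.1900)
q' = (0.7033, 0.4850, -0.1019, 0.5097)
v' = (1.4600, -0.7100, 0.4200)
ω' = (-1.4040, -1.2917, 1.1827)

precession coupling ω×(Iω) = (0.0432, 0.0576, 0.1008)
α = I⁻¹(τ − ω×Iω) = (-2.0400, -0.9173, -0.1733)
ω' = ω + α·dt = (-1.4040, -1.2917, 1.1827)
q⊗(0,ω) = (0.0000000, -0.2485284, -2.0485284, 0.2485284)
q + ½dt·q⊗(0,ω), renormalized = (0.7033, 0.4850, -0.1019, 0.5097)
p + v·dt = (2.5500, 1.5200, -0.1900)
v' = v + a·dt = (1.4600, -0.7100, 0.4200)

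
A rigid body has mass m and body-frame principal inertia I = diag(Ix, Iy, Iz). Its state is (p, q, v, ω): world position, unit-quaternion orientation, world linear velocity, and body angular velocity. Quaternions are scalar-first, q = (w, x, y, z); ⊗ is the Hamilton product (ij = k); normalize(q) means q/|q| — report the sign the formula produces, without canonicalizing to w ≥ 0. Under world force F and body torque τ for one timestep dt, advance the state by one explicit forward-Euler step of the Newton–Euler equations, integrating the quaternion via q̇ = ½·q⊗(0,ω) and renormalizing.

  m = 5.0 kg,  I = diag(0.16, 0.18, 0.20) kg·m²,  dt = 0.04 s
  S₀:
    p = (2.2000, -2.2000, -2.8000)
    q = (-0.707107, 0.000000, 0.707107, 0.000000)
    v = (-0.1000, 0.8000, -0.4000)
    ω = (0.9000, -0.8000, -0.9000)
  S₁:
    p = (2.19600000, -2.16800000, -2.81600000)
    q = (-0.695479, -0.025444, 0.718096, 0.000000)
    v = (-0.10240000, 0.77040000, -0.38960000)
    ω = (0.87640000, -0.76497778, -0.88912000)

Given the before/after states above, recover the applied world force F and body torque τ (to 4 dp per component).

F = (-0.3000, -3.7000, 1.3000)
τ = (-0.0800, 0.1900, 0.0400)

Δω = ω₁−ω₀ = (-0.02360000, 0.03502222, 0.01088000)
I·α + gyro = (-0.0800, 0.1900, 0.0400)
Δv = v₁−v₀ = (-0.00240000, -0.02960000, 0.01040000)
m·(v₁−v₀)/dt = (-0.3000, -3.7000, 1.3000)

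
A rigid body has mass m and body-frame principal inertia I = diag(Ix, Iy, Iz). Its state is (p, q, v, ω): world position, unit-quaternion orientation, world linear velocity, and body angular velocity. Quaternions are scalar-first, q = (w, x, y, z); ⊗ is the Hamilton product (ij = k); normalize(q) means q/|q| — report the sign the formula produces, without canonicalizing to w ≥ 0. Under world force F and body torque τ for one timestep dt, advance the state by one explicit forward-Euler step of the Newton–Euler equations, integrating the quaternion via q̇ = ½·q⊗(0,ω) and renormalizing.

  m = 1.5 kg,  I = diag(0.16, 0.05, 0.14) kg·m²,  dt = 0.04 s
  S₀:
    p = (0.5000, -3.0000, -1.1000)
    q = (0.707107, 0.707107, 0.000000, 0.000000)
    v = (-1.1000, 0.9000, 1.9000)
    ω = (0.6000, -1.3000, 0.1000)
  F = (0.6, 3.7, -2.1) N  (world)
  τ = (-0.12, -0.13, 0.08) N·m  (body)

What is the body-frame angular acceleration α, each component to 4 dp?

ω×(Iω) gyroscopic = (-0.0117, 0.0012, 0.0858)
(τ − ω×Iω)/I = (-0.6769, -2.6240, -0.0414)

α = (-0.6769, -2.6240, -0.0414)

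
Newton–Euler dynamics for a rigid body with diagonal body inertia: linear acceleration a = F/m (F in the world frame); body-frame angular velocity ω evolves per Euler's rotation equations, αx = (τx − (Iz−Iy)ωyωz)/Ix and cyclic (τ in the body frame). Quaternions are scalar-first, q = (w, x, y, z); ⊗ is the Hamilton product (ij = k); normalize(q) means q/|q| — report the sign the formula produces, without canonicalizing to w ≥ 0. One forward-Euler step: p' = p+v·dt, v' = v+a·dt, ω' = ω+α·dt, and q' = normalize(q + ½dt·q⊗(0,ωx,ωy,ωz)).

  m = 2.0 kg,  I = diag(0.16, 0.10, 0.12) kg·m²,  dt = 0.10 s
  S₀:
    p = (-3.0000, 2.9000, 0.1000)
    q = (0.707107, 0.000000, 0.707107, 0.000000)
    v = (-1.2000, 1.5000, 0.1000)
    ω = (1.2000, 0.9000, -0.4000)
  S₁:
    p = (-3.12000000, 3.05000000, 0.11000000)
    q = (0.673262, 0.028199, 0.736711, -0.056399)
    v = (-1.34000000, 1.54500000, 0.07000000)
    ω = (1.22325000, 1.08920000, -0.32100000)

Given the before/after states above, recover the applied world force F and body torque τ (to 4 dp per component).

F = (-2.8000, 0.9000, -0.6000)
τ = (0.0300, 0.1700, 0.0300)

Δω = ω₁−ω₀ = (0.02325000, 0.18920000, 0.07900000)
gyro term ω₀×Iω₀ = (-0.0072, -0.0192, -0.0648)
τ = I·(Δω/dt) + ω₀×(Iω₀) = (0.0300, 0.1700, 0.0300)
v₁ − v₀ = (-0.14000000, 0.04500000, -0.03000000)
applied force F = (-2.8000, 0.9000, -0.6000)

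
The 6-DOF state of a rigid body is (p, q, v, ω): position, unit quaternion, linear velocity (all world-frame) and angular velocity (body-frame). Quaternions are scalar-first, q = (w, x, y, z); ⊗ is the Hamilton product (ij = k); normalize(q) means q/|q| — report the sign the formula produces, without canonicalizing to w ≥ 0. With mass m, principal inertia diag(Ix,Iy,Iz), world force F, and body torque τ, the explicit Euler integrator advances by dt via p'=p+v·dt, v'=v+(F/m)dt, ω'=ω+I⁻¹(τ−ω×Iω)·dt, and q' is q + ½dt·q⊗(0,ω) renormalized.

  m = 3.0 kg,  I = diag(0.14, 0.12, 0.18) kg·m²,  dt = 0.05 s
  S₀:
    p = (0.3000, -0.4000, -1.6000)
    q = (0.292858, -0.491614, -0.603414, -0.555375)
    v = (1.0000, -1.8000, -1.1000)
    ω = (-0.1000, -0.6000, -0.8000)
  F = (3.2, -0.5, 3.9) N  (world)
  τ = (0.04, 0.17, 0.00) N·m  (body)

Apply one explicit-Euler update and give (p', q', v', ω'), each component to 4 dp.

p' = (0.3500, -0.4900, -1.6550)
q' = (0.2714, -0.4885, -0.6161, -0.5552)
v' = (1.0533, -1.8083, -1.0350)
ω' = (-0.0960, -0.5278, -0.7997)

a = F/m = (1.0667, -0.1667, 1.3000)
p + v·dt = (0.3500, -0.4900, -1.6550)
new velocity v' = (1.0533, -1.8083, -1.0350)
angular accel α = (0.0800, 1.4433, 0.0067)
new body rate ω' = (-0.0960, -0.5278, -0.7997)
2q̇ = q⊗(0,ω) = (-0.8555098, 0.1202204, -0.5134685, 0.0003406)
updated quaternion q' = (0.2714, -0.4885, -0.6161, -0.5552)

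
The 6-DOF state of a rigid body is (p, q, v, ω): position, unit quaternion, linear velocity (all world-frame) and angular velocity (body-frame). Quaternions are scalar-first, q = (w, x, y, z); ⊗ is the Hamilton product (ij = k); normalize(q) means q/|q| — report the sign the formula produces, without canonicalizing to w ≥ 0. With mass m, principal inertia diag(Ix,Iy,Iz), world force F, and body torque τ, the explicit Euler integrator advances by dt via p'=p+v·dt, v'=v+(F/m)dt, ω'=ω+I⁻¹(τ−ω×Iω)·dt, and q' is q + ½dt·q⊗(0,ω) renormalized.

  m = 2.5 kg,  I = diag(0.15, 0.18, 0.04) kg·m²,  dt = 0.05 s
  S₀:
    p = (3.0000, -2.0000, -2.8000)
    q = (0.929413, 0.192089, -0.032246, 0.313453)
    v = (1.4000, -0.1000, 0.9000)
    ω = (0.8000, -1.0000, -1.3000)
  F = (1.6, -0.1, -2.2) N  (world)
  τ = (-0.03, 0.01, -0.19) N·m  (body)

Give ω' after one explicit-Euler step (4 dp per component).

(τ − ω×Iω)/I = (1.0133, 0.6911, -4.1500)
new body rate ω' = (0.8507, -0.9654, -1.5075)

ω' = (0.8507, -0.9654, -1.5075)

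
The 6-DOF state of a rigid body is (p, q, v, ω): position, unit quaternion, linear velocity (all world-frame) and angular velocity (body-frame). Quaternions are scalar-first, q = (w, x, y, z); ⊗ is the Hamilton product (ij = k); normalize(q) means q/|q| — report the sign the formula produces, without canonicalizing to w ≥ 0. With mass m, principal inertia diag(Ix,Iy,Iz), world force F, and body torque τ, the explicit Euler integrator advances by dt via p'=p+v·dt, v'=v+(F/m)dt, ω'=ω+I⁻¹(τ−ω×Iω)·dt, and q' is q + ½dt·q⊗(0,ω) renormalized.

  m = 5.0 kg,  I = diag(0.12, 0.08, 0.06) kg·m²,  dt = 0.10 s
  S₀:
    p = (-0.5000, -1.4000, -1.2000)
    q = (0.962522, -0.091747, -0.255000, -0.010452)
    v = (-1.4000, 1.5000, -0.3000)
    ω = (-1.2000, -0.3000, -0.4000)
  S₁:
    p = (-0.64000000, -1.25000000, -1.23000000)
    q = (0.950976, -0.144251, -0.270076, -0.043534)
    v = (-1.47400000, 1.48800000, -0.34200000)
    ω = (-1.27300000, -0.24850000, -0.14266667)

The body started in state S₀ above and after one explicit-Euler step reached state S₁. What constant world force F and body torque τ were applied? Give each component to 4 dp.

F = (-3.7000, -0.6000, -2.1000)
τ = (-0.0900, 0.0700, 0.1400)

Δω = ω₁−ω₀ = (-0.07300000, 0.05150000, 0.25733333)
I·α + gyro = (-0.0900, 0.0700, 0.1400)
Δv = v₁−v₀ = (-0.07400000, -0.01200000, -0.04200000)
m·(v₁−v₀)/dt = (-3.7000, -0.6000, -2.1000)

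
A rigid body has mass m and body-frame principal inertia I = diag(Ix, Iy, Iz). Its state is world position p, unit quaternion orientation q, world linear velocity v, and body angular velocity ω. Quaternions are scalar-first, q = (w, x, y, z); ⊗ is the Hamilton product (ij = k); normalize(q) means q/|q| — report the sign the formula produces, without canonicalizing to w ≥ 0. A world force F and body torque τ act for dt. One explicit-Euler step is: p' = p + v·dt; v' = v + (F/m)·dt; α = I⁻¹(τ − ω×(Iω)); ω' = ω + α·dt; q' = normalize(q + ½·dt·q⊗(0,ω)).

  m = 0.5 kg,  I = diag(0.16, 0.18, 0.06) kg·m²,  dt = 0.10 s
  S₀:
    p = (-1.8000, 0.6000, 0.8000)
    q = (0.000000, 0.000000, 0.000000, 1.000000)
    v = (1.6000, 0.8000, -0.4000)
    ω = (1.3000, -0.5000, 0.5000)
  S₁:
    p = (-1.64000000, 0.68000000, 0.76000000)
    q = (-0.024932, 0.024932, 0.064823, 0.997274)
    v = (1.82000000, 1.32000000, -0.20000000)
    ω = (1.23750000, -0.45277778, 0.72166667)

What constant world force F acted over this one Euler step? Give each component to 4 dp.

velocity change Δv = (0.22000000, 0.52000000, 0.20000000)
m·(v₁−v₀)/dt = (1.1000, 2.6000, 1.0000)

F = (1.1000, 2.6000, 1.0000)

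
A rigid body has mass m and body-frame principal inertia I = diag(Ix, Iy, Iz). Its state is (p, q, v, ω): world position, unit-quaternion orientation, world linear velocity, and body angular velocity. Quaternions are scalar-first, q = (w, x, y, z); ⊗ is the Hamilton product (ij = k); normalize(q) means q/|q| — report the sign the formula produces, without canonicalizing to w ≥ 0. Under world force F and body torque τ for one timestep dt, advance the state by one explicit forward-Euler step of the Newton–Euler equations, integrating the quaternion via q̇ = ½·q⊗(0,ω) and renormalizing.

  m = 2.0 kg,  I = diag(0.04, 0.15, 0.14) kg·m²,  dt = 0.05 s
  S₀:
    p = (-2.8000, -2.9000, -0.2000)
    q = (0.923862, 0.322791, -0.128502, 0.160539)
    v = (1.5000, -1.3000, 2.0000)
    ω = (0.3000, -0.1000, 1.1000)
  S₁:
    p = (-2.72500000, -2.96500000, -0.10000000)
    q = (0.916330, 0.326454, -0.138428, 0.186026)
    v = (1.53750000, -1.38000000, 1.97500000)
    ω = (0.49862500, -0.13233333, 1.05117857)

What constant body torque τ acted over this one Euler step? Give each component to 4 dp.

τ = (0.1600, -0.1300, -0.1400)

rate change Δω = (0.19862500, -0.03233333, -0.04882143)
precession coupling = (0.0011, -0.0330, -0.0033)
I·α + gyro = (0.1600, -0.1300, -0.1400)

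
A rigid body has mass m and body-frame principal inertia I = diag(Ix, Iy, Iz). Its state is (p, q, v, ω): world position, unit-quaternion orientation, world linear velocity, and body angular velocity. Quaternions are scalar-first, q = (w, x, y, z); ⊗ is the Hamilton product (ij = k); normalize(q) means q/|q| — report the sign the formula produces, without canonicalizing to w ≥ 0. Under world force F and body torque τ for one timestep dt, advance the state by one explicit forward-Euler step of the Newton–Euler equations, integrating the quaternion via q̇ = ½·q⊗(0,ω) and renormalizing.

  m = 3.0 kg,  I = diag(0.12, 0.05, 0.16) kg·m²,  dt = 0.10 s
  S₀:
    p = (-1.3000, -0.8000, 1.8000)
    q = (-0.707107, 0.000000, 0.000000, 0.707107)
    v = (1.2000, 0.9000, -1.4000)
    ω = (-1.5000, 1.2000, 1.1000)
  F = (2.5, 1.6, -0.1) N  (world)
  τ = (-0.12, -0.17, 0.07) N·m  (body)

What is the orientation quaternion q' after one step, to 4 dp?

q' = (-0.7415, 0.0105, -0.0949, 0.6642)

q⊗(0,ω) = (-0.7778177, 0.2121321, -1.9091889, -0.7778177)
q' = normalize(q + ½dt·q⊗(0,ω)) = (-0.7415, 0.0105, -0.0949, 0.6642)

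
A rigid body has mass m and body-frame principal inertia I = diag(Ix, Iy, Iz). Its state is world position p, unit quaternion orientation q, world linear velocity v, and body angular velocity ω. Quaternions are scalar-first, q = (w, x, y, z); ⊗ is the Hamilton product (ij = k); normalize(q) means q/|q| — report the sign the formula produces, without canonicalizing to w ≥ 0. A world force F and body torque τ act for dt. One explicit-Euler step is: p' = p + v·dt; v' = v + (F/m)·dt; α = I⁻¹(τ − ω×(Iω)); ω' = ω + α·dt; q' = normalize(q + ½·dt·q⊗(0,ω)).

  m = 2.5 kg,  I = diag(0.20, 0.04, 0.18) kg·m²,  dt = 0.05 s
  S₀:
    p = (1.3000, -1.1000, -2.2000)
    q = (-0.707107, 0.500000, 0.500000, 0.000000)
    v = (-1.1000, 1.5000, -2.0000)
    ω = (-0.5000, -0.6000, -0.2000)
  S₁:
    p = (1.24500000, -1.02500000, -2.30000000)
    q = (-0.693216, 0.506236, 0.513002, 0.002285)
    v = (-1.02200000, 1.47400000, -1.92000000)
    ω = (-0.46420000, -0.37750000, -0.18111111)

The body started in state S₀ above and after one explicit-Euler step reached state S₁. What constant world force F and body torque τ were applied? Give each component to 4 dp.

F = (3.9000, -1.3000, 4.0000)
τ = (0.1600, 0.1800, 0.0200)

v₁ − v₀ = (0.07800000, -0.02600000, 0.08000000)
F = m·Δv/dt = (3.9000, -1.3000, 4.0000)
ω₁ − ω₀ = (0.03580000, 0.22250000, 0.01888889)
ω₀×(Iω₀) = (0.0168, 0.0020, -0.0480)
τ = I·(Δω/dt) + ω₀×(Iω₀) = (0.1600, 0.1800, 0.0200)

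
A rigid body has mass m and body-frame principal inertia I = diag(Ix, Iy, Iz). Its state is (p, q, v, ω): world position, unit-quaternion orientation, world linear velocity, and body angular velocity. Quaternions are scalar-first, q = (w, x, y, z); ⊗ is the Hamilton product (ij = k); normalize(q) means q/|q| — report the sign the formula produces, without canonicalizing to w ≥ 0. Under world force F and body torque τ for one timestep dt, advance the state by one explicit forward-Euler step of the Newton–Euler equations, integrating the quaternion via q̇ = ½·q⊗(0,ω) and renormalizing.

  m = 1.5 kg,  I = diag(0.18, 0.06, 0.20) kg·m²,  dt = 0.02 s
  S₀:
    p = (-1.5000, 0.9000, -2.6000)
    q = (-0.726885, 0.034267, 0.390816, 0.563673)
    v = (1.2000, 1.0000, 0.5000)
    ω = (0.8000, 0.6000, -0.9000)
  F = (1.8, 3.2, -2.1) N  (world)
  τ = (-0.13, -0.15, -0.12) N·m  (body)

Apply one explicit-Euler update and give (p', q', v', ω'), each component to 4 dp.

ω×(Iω) gyroscopic = (-0.0756, 0.0144, -0.0576)
(τ − ω×Iω)/I = (-0.3022, -2.7400, -0.3120)
ω + α·dt = (0.7940, 0.5452, -0.9062)
2q̇ = q⊗(0,ω) = (0.2454025, -1.2714462, 0.0456477, 0.3621039)
q + ½dt·q⊗(0,ω), renormalized = (-0.7244, 0.0216, 0.3912, 0.5672)
a = F/m = (1.2000, 2.1333, -1.4000)
p + v·dt = (-1.4760, 0.9200, -2.5900)
v' = v + a·dt = (1.2240, 1.0427, 0.4720)

p' = (-1.4760, 0.9200, -2.5900)
q' = (-0.7244, 0.0216, 0.3912, 0.5672)
v' = (1.2240, 1.0427, 0.4720)
ω' = (0.7940, 0.5452, -0.9062)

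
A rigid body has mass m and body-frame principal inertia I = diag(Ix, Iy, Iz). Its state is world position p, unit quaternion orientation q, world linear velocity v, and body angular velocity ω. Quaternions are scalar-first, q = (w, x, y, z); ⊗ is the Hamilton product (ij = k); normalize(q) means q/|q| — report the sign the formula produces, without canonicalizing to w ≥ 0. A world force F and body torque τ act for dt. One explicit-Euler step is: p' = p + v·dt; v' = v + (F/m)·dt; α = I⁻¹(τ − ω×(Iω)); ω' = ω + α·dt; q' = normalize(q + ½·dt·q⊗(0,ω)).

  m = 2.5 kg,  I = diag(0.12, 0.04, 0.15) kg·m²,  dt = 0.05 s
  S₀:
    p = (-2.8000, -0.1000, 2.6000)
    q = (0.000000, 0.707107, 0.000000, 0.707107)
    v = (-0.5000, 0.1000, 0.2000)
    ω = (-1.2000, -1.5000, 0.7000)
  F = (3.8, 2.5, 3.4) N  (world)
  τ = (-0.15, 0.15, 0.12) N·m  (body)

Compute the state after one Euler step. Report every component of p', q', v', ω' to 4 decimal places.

p' = p + v·dt = (-2.8250, -0.0950, 2.6100)
v' = v + a·dt = (-0.4240, 0.1500, 0.2680)
gyro term ω×Iω = (-0.1155, 0.0252, -0.1440)
angular accel α = (-0.2875, 3.1200, 1.7600)
new body rate ω' = (-1.2144, -1.3440, 0.7880)
Hamilton product q⊗(0,ω) = (0.3535535, 1.0606605, -1.3435033, -1.0606605)
q' = normalize(q + ½dt·q⊗(0,ω)) = (0.0088, 0.7327, -0.0335, 0.6797)

p' = (-2.8250, -0.0950, 2.6100)
q' = (0.0088, 0.7327, -0.0335, 0.6797)
v' = (-0.4240, 0.1500, 0.2680)
ω' = (-1.2144, -1.3440, 0.7880)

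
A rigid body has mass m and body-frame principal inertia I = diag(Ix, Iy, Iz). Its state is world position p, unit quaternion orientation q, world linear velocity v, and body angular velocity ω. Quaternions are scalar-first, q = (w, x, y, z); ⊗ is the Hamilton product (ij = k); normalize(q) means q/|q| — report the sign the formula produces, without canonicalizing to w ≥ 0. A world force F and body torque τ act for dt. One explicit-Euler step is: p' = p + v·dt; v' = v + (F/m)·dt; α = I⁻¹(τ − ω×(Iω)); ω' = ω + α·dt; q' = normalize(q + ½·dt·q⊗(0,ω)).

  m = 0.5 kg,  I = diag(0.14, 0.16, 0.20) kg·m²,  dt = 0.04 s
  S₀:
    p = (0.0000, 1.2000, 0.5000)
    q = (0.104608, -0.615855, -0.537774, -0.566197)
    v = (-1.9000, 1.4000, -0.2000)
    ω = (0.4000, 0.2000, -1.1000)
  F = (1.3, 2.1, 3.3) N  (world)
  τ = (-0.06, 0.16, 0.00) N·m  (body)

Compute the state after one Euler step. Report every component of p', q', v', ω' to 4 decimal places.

precession coupling ω×(Iω) = (-0.0088, 0.0264, 0.0016)
angular accel α = (-0.3657, 0.8350, -0.0080)
new body rate ω' = (0.3854, 0.2334, -1.1003)
q⊗(0,ω) = (-0.2689199, 0.7466340, -0.8829977, -0.0231302)
q' = normalize(q + ½dt·q⊗(0,ω)) = (0.0992, -0.6008, -0.5553, -0.5665)
a = (2.6000, 4.2000, 6.6000)
p + v·dt = (-0.0760, 1.2560, 0.4920)
v + (F/m)dt = (-1.7960, 1.5680, 0.0640)

p' = (-0.0760, 1.2560, 0.4920)
q' = (0.0992, -0.6008, -0.5553, -0.5665)
v' = (-1.7960, 1.5680, 0.0640)
ω' = (0.3854, 0.2334, -1.1003)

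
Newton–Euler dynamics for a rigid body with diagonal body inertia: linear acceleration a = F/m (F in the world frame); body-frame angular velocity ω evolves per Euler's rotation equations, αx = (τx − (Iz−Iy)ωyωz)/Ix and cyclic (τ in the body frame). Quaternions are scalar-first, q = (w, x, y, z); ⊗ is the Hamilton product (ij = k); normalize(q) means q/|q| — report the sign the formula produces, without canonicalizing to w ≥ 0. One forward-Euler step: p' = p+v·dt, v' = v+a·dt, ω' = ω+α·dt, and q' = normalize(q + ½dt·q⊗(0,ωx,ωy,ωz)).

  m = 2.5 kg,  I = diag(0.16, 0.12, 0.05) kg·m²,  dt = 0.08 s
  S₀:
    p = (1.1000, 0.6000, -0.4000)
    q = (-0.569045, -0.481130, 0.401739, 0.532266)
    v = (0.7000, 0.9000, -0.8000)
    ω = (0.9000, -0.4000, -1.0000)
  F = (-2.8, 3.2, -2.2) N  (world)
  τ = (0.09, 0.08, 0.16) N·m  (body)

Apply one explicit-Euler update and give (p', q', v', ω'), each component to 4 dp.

p' = (1.1560, 0.6720, -0.4640)
q' = (-0.5232, -0.5084, 0.4101, 0.5474)
v' = (0.6104, 1.0024, -0.8704)
ω' = (0.9590, -0.2807, -0.7670)

a = (-1.1200, 1.2800, -0.8800)
p' = p + v·dt = (1.1560, 0.6720, -0.4640)
new velocity v' = (0.6104, 1.0024, -0.8704)
gyro term ω×Iω = (-0.0280, -0.0990, 0.0144)
(τ − ω×Iω)/I = (0.7375, 1.4917, 2.9120)
new body rate ω' = (0.9590, -0.2807, -0.7670)
q⊗(0,ω) = (1.1259786, -0.7009731, 0.2255274, 0.3999319)
q' = normalize(q + ½dt·q⊗(0,ω)) = (-0.5232, -0.5084, 0.4101, 0.5474)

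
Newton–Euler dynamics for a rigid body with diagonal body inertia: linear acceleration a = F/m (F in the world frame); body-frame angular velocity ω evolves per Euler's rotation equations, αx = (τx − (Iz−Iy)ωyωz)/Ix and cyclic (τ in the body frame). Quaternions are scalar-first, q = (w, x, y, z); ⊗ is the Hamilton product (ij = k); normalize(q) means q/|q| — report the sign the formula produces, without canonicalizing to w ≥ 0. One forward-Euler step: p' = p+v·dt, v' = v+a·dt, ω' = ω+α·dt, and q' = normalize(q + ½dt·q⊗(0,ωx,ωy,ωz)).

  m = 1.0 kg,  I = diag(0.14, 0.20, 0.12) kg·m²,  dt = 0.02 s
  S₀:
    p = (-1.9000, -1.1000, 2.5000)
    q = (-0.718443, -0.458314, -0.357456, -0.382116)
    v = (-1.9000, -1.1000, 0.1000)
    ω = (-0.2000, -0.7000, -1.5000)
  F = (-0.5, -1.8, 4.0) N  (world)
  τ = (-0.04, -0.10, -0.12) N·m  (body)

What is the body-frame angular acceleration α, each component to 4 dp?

α = (0.3143, -0.5300, -1.0700)

ω×(Iω) gyroscopic = (-0.0840, 0.0060, 0.0084)
angular accel α = (0.3143, -0.5300, -1.0700)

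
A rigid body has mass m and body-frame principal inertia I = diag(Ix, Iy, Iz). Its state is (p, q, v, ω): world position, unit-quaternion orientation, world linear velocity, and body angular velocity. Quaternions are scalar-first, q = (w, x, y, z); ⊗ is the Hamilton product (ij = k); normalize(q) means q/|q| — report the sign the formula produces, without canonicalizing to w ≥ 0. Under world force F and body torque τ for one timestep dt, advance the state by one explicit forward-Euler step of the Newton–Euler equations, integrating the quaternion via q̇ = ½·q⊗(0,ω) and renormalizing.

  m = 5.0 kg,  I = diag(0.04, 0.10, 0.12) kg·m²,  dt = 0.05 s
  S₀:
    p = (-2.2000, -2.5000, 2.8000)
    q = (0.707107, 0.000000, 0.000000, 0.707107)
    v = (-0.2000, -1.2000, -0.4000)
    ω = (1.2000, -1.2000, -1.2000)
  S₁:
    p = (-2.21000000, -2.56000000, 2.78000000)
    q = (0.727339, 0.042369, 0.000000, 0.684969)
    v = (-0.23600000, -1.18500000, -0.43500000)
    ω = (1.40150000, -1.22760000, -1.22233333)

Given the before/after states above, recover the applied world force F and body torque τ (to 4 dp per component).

velocity change Δv = (-0.03600000, 0.01500000, -0.03500000)
applied force F = (-3.6000, 1.5000, -3.5000)
rate change Δω = (0.20150000, -0.02760000, -0.02233333)
I·α + gyro = (0.1900, 0.0600, -0.1400)

F = (-3.6000, 1.5000, -3.5000)
τ = (0.1900, 0.0600, -0.1400)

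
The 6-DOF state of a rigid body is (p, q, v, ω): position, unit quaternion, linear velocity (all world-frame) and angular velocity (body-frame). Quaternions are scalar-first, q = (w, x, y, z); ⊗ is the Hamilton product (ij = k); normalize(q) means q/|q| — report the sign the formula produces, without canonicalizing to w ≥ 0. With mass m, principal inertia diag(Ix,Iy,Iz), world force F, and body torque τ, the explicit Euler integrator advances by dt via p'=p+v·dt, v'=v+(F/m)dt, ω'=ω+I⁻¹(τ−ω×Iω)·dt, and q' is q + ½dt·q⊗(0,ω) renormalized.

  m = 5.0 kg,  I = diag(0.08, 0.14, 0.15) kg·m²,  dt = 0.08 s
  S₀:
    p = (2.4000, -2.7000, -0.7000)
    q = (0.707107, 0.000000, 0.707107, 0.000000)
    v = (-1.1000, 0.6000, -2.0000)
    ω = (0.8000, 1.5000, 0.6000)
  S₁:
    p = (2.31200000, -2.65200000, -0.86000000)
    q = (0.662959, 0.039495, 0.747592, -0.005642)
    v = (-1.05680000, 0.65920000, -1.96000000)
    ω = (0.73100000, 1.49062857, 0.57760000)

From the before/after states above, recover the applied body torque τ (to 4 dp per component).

τ = (-0.0600, -0.0500, 0.0300)

rate change Δω = (-0.06900000, -0.00937143, -0.02240000)
gyro term ω₀×Iω₀ = (0.0090, -0.0336, 0.0720)
applied torque τ = (-0.0600, -0.0500, 0.0300)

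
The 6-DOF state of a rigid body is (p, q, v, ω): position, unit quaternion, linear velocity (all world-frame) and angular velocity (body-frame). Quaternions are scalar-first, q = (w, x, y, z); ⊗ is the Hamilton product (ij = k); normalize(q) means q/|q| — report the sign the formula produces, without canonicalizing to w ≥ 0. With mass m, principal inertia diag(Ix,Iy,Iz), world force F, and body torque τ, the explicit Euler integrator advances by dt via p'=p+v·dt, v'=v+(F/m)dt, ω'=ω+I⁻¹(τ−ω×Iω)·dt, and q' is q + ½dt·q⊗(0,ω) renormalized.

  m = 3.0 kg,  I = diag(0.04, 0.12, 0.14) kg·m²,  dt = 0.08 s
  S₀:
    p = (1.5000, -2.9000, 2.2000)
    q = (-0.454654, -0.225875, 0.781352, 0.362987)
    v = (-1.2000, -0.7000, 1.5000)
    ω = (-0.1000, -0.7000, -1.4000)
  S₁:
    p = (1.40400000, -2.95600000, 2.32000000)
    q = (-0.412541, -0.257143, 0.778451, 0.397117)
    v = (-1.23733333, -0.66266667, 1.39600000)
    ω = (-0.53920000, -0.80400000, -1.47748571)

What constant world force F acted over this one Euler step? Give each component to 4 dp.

F = (-1.4000, 1.4000, -3.9000)

Δv = v₁−v₀ = (-0.03733333, 0.03733333, -0.10400000)
applied force F = (-1.4000, 1.4000, -3.9000)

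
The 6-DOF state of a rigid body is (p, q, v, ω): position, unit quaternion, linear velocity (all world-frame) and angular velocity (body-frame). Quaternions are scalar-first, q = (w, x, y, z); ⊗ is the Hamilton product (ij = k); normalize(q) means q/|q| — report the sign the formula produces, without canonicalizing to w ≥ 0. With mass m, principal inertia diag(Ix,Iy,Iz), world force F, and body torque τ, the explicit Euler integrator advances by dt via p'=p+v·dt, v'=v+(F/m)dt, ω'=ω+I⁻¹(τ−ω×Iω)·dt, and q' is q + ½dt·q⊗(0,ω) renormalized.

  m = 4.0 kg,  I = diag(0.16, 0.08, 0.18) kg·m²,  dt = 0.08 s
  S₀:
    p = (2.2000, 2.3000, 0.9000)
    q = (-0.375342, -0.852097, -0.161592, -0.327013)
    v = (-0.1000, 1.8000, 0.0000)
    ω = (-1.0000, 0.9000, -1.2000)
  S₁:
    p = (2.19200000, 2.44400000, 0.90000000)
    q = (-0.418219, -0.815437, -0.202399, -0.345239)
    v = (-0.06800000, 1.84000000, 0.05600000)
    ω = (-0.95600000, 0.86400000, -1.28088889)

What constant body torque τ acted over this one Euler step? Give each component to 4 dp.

ω₁ − ω₀ = (0.04400000, -0.03600000, -0.08088889)
gyro term ω₀×Iω₀ = (-0.1080, -0.0240, 0.0720)
τ = I·(Δω/dt) + ω₀×(Iω₀) = (-0.0200, -0.0600, -0.1100)

τ = (-0.0200, -0.0600, -0.1100)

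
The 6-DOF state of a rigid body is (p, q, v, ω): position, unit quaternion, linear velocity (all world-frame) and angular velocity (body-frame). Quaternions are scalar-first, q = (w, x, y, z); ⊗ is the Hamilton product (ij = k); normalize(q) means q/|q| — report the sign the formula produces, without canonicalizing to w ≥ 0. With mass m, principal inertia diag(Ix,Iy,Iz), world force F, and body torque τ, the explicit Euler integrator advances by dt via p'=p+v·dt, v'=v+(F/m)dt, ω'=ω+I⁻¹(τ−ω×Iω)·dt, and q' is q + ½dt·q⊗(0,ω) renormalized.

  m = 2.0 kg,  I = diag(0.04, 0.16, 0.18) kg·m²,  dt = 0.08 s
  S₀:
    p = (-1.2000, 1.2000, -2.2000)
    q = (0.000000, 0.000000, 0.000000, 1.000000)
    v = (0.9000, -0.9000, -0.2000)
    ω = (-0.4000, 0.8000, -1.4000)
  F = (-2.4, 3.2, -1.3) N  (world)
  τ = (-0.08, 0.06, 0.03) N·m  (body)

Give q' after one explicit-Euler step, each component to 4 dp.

q' = (0.0559, -0.0319, -0.0160, 0.9978)

q⊗(0,ω) = (1.4000000, -0.8000000, -0.4000000, 0.0000000)
q + ½dt·q⊗(0,ω), renormalized = (0.0559, -0.0319, -0.0160, 0.9978)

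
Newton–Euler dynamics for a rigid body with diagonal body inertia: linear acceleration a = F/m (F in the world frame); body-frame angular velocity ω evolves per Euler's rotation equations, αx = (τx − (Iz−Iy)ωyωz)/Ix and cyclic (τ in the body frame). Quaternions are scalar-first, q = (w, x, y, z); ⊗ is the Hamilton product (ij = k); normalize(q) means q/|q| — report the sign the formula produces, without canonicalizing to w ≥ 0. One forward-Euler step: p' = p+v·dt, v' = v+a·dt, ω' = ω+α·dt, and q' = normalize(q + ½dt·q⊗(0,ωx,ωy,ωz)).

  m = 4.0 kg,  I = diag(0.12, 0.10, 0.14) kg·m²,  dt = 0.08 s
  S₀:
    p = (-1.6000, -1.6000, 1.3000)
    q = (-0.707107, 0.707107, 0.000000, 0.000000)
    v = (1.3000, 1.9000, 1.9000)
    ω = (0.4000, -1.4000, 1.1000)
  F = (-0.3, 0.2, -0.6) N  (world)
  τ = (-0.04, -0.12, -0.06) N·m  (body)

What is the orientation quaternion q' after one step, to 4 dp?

q⊗(0,ω) = (-0.2828428, -0.2828428, 0.2121321, -1.7677675)
updated quaternion q' = (-0.7165, 0.6939, 0.0085, -0.0705)

q' = (-0.7165, 0.6939, 0.0085, -0.0705)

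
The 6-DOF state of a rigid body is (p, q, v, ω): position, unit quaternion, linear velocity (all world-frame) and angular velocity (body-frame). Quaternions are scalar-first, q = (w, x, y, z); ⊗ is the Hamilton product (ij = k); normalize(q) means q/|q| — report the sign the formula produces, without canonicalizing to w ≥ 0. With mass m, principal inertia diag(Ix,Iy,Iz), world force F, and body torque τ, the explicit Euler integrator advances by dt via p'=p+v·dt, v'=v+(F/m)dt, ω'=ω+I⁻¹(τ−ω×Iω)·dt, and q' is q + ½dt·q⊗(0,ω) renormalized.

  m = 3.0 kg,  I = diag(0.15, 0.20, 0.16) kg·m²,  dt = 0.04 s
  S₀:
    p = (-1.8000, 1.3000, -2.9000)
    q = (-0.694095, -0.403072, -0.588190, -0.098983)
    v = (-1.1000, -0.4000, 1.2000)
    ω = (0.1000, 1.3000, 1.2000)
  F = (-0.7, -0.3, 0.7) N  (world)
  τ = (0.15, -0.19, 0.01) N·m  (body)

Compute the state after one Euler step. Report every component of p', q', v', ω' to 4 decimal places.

new position p' = (-1.8440, 1.2840, -2.8520)
v' = v + a·dt = (-1.1093, -0.4040, 1.2093)
precession coupling ω×(Iω) = (-0.0624, -0.0012, 0.0065)
(τ − ω×Iω)/I = (1.4160, -0.9440, 0.0219)
ω' = ω + α·dt = (0.1566, 1.2622, 1.2009)
2q̇ = q⊗(0,ω) = (0.9237338, -0.6465596, -0.4285354, -1.2980886)
q' = normalize(q + ½dt·q⊗(0,ω)) = (-0.6752, -0.4157, -0.5964, -0.1249)

p' = (-1.8440, 1.2840, -2.8520)
q' = (-0.6752, -0.4157, -0.5964, -0.1249)
v' = (-1.1093, -0.4040, 1.2093)
ω' = (0.1566, 1.2622, 1.2009)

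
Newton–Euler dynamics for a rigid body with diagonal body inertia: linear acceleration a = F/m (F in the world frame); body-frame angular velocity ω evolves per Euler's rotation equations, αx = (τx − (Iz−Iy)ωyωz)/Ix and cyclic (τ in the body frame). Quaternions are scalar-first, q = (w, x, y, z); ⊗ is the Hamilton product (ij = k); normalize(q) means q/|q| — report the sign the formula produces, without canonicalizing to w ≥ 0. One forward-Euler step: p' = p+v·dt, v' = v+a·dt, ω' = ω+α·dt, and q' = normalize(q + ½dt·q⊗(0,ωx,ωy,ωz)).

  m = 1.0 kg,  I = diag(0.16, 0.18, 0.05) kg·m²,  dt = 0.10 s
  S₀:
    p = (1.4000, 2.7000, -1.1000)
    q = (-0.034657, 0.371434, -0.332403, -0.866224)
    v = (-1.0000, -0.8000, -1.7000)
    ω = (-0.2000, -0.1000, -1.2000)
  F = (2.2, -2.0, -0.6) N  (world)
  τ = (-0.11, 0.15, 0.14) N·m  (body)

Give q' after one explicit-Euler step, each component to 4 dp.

q' = (-0.0844, 0.3867, -0.3007, -0.8677)

Hamilton product q⊗(0,ω) = (-0.9984223, 0.3191926, 0.6224313, -0.0620356)
q' = normalize(q + ½dt·q⊗(0,ω)) = (-0.0844, 0.3867, -0.3007, -0.8677)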